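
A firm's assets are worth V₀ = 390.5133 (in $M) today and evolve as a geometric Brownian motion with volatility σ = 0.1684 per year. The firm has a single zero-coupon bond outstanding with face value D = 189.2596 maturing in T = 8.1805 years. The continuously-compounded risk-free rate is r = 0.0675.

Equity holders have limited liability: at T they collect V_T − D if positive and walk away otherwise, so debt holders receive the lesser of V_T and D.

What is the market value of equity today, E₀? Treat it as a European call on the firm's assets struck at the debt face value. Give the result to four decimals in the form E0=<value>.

E0=281.6790

d₁ = [ln(V₀/D) + (r + σ²/2)T] / (σ√T)
   = [ln(390.5133/189.2596) + (0.0675 + 0.5·0.1684²)·8.1805] / (0.1684·√8.1805)
   = [0.724342 + 0.668177] / 0.481650 = 2.891142
d₂ = d₁ − σ√T = 2.891142 − 0.481650 = 2.409491
N(d₁) = 0.998081,  N(d₂) = 0.992013,  e^(−rT) = 0.575691
E₀ = V₀·N(d₁) − D·e^(−rT)·N(d₂)
   = 390.5133·0.998081 − 189.2596·0.575691·0.992013 = 281.678984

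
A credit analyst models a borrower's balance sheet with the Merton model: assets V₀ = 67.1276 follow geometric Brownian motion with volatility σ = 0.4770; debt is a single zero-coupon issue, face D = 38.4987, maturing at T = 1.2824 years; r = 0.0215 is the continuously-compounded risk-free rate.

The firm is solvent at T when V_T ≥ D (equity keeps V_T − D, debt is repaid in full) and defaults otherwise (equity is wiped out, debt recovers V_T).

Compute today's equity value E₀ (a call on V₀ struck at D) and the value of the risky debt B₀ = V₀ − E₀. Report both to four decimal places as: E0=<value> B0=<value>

E0=31.5627 B0=35.5649

d₁ = [ln(V₀/D) + (r + σ²/2)T] / (σ√T)
   = [ln(67.1276/38.4987) + (0.0215 + 0.5·0.4770²)·1.2824] / (0.4770·√1.2824)
   = [0.555971 + 0.173463] / 0.540170 = 1.350380
d₂ = d₁ − σ√T = 1.350380 − 0.540170 = 0.810210
N(d₁) = 0.911553,  N(d₂) = 0.791090,  e^(−rT) = 0.972805
E₀ = V₀·N(d₁) − D·e^(−rT)·N(d₂)
   = 67.1276·0.911553 − 38.4987·0.972805·0.791090 = 31.562659
B₀ = V₀ − E₀ = 67.1276 − 31.562659 = 35.564941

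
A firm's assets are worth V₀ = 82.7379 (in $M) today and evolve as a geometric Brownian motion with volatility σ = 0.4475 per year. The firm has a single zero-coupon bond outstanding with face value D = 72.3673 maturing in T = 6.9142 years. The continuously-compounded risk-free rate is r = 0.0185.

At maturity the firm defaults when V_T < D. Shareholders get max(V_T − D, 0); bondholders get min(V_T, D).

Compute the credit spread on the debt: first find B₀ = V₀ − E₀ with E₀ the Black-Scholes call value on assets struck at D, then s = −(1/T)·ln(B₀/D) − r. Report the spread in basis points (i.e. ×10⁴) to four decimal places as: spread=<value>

spread=671.8257

d₁ = [ln(V₀/D) + (r + σ²/2)T] / (σ√T)
   = [ln(82.7379/72.3673) + (0.0185 + 0.5·0.4475²)·6.9142] / (0.4475·√6.9142)
   = [0.133923 + 0.820219] / 1.176695 = 0.810866
d₂ = d₁ − σ√T = 0.810866 − 1.176695 = -0.365830
N(d₁) = 0.791279,  N(d₂) = 0.357246,  e^(−rT) = 0.879930
E₀ = V₀·N(d₁) − D·e^(−rT)·N(d₂)
   = 82.7379·0.791279 − 72.3673·0.879930·0.357246 = 42.719949
B₀ = V₀ − E₀ = 82.7379 − 42.719949 = 40.017951
spread = −(1/T)·ln(B₀/D) − r = −(1/6.9142)·ln(40.017951/72.3673) − 0.0185 = 0.06718257
in basis points: 0.06718257 × 10⁴ = 671.8257 bp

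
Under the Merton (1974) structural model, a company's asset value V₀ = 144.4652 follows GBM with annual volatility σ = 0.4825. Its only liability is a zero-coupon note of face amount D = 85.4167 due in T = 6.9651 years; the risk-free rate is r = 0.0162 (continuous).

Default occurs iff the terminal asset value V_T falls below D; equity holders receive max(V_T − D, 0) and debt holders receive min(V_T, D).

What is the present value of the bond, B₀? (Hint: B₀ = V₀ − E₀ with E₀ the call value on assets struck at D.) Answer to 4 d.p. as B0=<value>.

d₁ = [ln(V₀/D) + (r + σ²/2)T] / (σ√T)
   = [ln(144.4652/85.4167) + (0.0162 + 0.5·0.4825²)·6.9651] / (0.4825·√6.9651)
   = [0.525497 + 0.923594] / 1.273389 = 1.137980
d₂ = d₁ − σ√T = 1.137980 − 1.273389 = -0.135409
N(d₁) = 0.872436,  N(d₂) = 0.446144,  e^(−rT) = 0.893298
E₀ = V₀·N(d₁) − D·e^(−rT)·N(d₂)
   = 144.4652·0.872436 − 85.4167·0.893298·0.446144 = 91.994606
B₀ = V₀ − E₀ = 144.4652 − 91.994606 = 52.470594

B0=52.4706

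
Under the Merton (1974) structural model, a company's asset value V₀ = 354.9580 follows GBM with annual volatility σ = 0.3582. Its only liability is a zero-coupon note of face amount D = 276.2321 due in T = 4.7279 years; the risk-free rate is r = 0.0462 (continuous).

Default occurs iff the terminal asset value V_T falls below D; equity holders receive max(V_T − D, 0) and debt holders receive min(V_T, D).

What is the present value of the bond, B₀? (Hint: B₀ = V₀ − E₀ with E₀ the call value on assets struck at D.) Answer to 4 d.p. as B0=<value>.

B0=186.7581

d₁ = [ln(V₀/D) + (r + σ²/2)T] / (σ√T)
   = [ln(354.9580/276.2321) + (0.0462 + 0.5·0.3582²)·4.7279] / (0.3582·√4.7279)
   = [0.250758 + 0.521741] / 0.778861 = 0.991832
d₂ = d₁ − σ√T = 0.991832 − 0.778861 = 0.212971
N(d₁) = 0.839360,  N(d₂) = 0.584325,  e^(−rT) = 0.803781
E₀ = V₀·N(d₁) − D·e^(−rT)·N(d₂)
   = 354.9580·0.839360 − 276.2321·0.803781·0.584325 = 168.199880
B₀ = V₀ − E₀ = 354.9580 − 168.199880 = 186.758120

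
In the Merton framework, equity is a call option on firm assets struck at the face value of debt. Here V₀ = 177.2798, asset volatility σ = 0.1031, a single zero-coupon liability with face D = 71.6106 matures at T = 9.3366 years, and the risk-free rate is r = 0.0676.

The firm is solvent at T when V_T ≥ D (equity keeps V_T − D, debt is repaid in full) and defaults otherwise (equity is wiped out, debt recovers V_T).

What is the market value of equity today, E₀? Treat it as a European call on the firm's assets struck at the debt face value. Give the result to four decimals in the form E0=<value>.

d₁ = [ln(V₀/D) + (r + σ²/2)T] / (σ√T)
   = [ln(177.2798/71.6106) + (0.0676 + 0.5·0.1031²)·9.3366] / (0.1031·√9.3366)
   = [0.906486 + 0.680776] / 0.315031 = 5.038436
d₂ = d₁ − σ√T = 5.038436 − 0.315031 = 4.723405
N(d₁) = 1.000000,  N(d₂) = 0.999999,  e^(−rT) = 0.531977
E₀ = V₀·N(d₁) − D·e^(−rT)·N(d₂)
   = 177.2798·1.000000 − 71.6106·0.531977·0.999999 = 139.184578

E0=139.1846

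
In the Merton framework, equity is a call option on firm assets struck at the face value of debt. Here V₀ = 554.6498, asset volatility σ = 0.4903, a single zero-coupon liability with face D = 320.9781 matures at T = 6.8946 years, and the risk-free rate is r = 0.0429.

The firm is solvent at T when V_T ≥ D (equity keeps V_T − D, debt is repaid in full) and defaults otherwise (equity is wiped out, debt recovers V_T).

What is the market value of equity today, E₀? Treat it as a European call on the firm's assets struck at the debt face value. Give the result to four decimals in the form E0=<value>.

E0=380.3639

d₁ = [ln(V₀/D) + (r + σ²/2)T] / (σ√T)
   = [ln(554.6498/320.9781) + (0.0429 + 0.5·0.4903²)·6.8946] / (0.4903·√6.8946)
   = [0.546964 + 1.124489] / 1.287409 = 1.298308
d₂ = d₁ − σ√T = 1.298308 − 1.287409 = 0.010899
N(d₁) = 0.902909,  N(d₂) = 0.504348,  e^(−rT) = 0.743952
E₀ = V₀·N(d₁) − D·e^(−rT)·N(d₂)
   = 554.6498·0.902909 − 320.9781·0.743952·0.504348 = 380.363933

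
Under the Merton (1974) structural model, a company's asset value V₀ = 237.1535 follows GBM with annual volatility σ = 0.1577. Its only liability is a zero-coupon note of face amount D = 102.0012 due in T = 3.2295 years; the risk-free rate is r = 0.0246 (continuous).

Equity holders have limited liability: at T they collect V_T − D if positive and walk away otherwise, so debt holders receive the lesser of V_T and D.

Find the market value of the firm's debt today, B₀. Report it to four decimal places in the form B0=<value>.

B0=94.2049

d₁ = [ln(V₀/D) + (r + σ²/2)T] / (σ√T)
   = [ln(237.1535/102.0012) + (0.0246 + 0.5·0.1577²)·3.2295] / (0.1577·√3.2295)
   = [0.843723 + 0.119603] / 0.283400 = 3.399180
d₂ = d₁ − σ√T = 3.399180 − 0.283400 = 3.115780
N(d₁) = 0.999662,  N(d₂) = 0.999083,  e^(−rT) = 0.923628
E₀ = V₀·N(d₁) − D·e^(−rT)·N(d₂)
   = 237.1535·0.999662 − 102.0012·0.923628·0.999083 = 142.948594
B₀ = V₀ − E₀ = 237.1535 − 142.948594 = 94.204906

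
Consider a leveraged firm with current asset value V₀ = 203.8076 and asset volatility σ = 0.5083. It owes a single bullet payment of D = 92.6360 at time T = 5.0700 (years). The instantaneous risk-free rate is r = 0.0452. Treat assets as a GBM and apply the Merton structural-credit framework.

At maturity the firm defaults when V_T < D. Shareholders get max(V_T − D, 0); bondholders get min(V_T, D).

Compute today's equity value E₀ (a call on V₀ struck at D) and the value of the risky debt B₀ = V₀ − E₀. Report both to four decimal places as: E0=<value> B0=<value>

E0=143.1523 B0=60.6553

d₁ = [ln(V₀/D) + (r + σ²/2)T] / (σ√T)
   = [ln(203.8076/92.6360) + (0.0452 + 0.5·0.5083²)·5.0700] / (0.5083·√5.0700)
   = [0.788499 + 0.884129] / 1.144522 = 1.461421
d₂ = d₁ − σ√T = 1.461421 − 1.144522 = 0.316899
N(d₁) = 0.928050,  N(d₂) = 0.624340,  e^(−rT) = 0.795198
E₀ = V₀·N(d₁) − D·e^(−rT)·N(d₂)
   = 203.8076·0.928050 − 92.6360·0.795198·0.624340 = 143.152290
B₀ = V₀ − E₀ = 203.8076 − 143.152290 = 60.655310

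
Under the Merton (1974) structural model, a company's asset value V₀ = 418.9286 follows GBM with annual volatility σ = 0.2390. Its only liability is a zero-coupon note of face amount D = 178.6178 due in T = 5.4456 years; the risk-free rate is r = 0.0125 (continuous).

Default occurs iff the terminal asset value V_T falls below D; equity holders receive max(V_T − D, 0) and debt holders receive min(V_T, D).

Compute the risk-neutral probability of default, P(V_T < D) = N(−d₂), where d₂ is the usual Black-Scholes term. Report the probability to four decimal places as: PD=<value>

PD=0.0851

d₁ = [ln(V₀/D) + (r + σ²/2)T] / (σ√T)
   = [ln(418.9286/178.6178) + (0.0125 + 0.5·0.2390²)·5.4456] / (0.2390·√5.4456)
   = [0.852452 + 0.223599] / 0.557726 = 1.929355
d₂ = d₁ − σ√T = 1.929355 − 0.557726 = 1.371629
risk-neutral PD = N(−d₂) = N(-1.371629) = 0.085089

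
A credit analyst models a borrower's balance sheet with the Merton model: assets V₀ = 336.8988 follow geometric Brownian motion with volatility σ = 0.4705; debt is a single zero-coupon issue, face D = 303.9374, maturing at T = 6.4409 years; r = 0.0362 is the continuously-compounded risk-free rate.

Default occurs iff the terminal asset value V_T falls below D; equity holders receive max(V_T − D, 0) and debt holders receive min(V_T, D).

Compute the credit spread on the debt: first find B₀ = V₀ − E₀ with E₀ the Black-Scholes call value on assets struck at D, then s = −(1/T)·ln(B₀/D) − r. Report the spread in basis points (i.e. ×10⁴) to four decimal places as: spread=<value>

spread=688.4415

d₁ = [ln(V₀/D) + (r + σ²/2)T] / (σ√T)
   = [ln(336.8988/303.9374) + (0.0362 + 0.5·0.4705²)·6.4409] / (0.4705·√6.4409)
   = [0.102961 + 0.946072] / 1.194079 = 0.878529
d₂ = d₁ − σ√T = 0.878529 − 1.194079 = -0.315549
N(d₁) = 0.810172,  N(d₂) = 0.376172,  e^(−rT) = 0.792026
E₀ = V₀·N(d₁) − D·e^(−rT)·N(d₂)
   = 336.8988·0.810172 − 303.9374·0.792026·0.376172 = 182.391259
B₀ = V₀ − E₀ = 336.8988 − 182.391259 = 154.507541
spread = −(1/T)·ln(B₀/D) − r = −(1/6.4409)·ln(154.507541/303.9374) − 0.0362 = 0.06884415
in basis points: 0.06884415 × 10⁴ = 688.4415 bp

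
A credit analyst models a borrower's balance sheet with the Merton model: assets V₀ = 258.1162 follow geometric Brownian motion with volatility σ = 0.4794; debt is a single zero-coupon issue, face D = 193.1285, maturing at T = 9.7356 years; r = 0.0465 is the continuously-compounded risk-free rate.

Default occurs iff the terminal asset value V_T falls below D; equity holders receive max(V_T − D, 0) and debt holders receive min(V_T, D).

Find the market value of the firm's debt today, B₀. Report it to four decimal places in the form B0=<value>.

d₁ = [ln(V₀/D) + (r + σ²/2)T] / (σ√T)
   = [ln(258.1162/193.1285) + (0.0465 + 0.5·0.4794²)·9.7356] / (0.4794·√9.7356)
   = [0.290054 + 1.571444] / 1.495820 = 1.244467
d₂ = d₁ − σ√T = 1.244467 − 1.495820 = -0.251353
N(d₁) = 0.893336,  N(d₂) = 0.400770,  e^(−rT) = 0.635905
E₀ = V₀·N(d₁) − D·e^(−rT)·N(d₂)
   = 258.1162·0.893336 − 193.1285·0.635905·0.400770 = 181.365312
B₀ = V₀ − E₀ = 258.1162 − 181.365312 = 76.750888

B0=76.7509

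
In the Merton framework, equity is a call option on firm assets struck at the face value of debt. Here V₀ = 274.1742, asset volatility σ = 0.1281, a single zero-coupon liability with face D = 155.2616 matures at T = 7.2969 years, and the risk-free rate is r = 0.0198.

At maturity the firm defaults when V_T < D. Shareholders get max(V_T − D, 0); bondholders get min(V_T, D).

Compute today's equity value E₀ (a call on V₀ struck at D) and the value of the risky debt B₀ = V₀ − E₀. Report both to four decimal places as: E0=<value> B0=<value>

E0=140.2721 B0=133.9021

d₁ = [ln(V₀/D) + (r + σ²/2)T] / (σ√T)
   = [ln(274.1742/155.2616) + (0.0198 + 0.5·0.1281²)·7.2969] / (0.1281·√7.2969)
   = [0.568652 + 0.204348] / 0.346034 = 2.233888
d₂ = d₁ − σ√T = 2.233888 − 0.346034 = 1.887855
N(d₁) = 0.987255,  N(d₂) = 0.970477,  e^(−rT) = 0.865473
E₀ = V₀·N(d₁) − D·e^(−rT)·N(d₂)
   = 274.1742·0.987255 − 155.2616·0.865473·0.970477 = 140.272115
B₀ = V₀ − E₀ = 274.1742 − 140.272115 = 133.902085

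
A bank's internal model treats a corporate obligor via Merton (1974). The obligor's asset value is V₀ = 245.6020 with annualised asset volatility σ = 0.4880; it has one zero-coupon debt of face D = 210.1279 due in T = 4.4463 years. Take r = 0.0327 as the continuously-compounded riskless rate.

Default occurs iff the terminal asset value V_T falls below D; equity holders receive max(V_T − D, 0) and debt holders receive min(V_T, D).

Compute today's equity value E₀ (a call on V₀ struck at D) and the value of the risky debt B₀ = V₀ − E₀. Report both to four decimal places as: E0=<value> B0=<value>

E0=119.1809 B0=126.4211

d₁ = [ln(V₀/D) + (r + σ²/2)T] / (σ√T)
   = [ln(245.6020/210.1279) + (0.0327 + 0.5·0.4880²)·4.4463] / (0.4880·√4.4463)
   = [0.155996 + 0.674824] / 1.029009 = 0.807398
d₂ = d₁ − σ√T = 0.807398 − 1.029009 = -0.221611
N(d₁) = 0.790281,  N(d₂) = 0.412308,  e^(−rT) = 0.864682
E₀ = V₀·N(d₁) − D·e^(−rT)·N(d₂)
   = 245.6020·0.790281 − 210.1279·0.864682·0.412308 = 119.180858
B₀ = V₀ − E₀ = 245.6020 − 119.180858 = 126.421142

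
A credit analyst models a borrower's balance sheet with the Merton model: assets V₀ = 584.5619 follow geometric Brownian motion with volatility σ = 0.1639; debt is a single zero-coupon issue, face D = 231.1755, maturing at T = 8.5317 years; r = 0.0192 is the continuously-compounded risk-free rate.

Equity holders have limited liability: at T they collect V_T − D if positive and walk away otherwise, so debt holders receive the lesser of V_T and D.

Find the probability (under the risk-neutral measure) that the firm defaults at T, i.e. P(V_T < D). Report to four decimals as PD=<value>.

PD=0.0206

d₁ = [ln(V₀/D) + (r + σ²/2)T] / (σ√T)
   = [ln(584.5619/231.1755) + (0.0192 + 0.5·0.1639²)·8.5317] / (0.1639·√8.5317)
   = [0.927686 + 0.278403] / 0.478737 = 2.519315
d₂ = d₁ − σ√T = 2.519315 − 0.478737 = 2.040578
risk-neutral PD = N(−d₂) = N(-2.040578) = 0.020646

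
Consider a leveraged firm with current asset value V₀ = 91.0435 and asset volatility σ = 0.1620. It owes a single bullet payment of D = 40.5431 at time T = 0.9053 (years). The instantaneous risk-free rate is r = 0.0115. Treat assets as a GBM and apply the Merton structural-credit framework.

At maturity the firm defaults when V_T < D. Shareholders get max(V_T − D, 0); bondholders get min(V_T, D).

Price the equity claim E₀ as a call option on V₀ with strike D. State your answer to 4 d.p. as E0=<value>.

d₁ = [ln(V₀/D) + (r + σ²/2)T] / (σ√T)
   = [ln(91.0435/40.5431) + (0.0115 + 0.5·0.1620²)·0.9053] / (0.1620·√0.9053)
   = [0.808972 + 0.022290] / 0.154139 = 5.392954
d₂ = d₁ − σ√T = 5.392954 − 0.154139 = 5.238815
N(d₁) = 1.000000,  N(d₂) = 1.000000,  e^(−rT) = 0.989643
E₀ = V₀·N(d₁) − D·e^(−rT)·N(d₂)
   = 91.0435·1.000000 − 40.5431·0.989643·1.000000 = 50.920303

E0=50.9203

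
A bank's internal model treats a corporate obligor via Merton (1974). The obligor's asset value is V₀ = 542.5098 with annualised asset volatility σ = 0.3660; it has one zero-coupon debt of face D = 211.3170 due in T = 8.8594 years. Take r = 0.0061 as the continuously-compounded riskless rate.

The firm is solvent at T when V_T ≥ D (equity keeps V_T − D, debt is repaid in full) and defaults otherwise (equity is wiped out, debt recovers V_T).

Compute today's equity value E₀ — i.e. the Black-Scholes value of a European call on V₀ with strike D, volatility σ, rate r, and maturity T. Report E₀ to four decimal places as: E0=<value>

E0=374.3343

d₁ = [ln(V₀/D) + (r + σ²/2)T] / (σ√T)
   = [ln(542.5098/211.3170) + (0.0061 + 0.5·0.3660²)·8.8594] / (0.3660·√8.8594)
   = [0.942847 + 0.647427] / 1.089390 = 1.459784
d₂ = d₁ − σ√T = 1.459784 − 1.089390 = 0.370395
N(d₁) = 0.927825,  N(d₂) = 0.644456,  e^(−rT) = 0.947392
E₀ = V₀·N(d₁) − D·e^(−rT)·N(d₂)
   = 542.5098·0.927825 − 211.3170·0.947392·0.644456 = 374.334260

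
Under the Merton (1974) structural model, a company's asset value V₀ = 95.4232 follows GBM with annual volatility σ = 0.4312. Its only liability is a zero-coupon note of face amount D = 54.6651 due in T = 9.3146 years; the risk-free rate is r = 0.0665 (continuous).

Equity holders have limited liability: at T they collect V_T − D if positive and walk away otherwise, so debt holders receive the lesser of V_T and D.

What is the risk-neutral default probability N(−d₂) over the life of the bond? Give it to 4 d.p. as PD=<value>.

PD=0.4067

d₁ = [ln(V₀/D) + (r + σ²/2)T] / (σ√T)
   = [ln(95.4232/54.6651) + (0.0665 + 0.5·0.4312²)·9.3146] / (0.4312·√9.3146)
   = [0.557096 + 1.485369] / 1.316015 = 1.552007
d₂ = d₁ − σ√T = 1.552007 − 1.316015 = 0.235992
risk-neutral PD = N(−d₂) = N(-0.235992) = 0.406719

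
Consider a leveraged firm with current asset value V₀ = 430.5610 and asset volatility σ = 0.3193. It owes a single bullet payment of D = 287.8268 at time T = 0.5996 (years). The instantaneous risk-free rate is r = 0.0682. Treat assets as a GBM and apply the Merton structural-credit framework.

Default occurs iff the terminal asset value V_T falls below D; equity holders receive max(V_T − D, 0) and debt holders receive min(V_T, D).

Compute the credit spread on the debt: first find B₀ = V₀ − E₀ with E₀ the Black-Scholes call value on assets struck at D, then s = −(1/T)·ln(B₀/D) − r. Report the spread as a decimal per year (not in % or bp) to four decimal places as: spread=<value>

d₁ = [ln(V₀/D) + (r + σ²/2)T] / (σ√T)
   = [ln(430.5610/287.8268) + (0.0682 + 0.5·0.3193²)·0.5996] / (0.3193·√0.5996)
   = [0.402730 + 0.071458] / 0.247246 = 1.917878
d₂ = d₁ − σ√T = 1.917878 − 0.247246 = 1.670632
N(d₁) = 0.972437,  N(d₂) = 0.952603,  e^(−rT) = 0.959932
E₀ = V₀·N(d₁) − D·e^(−rT)·N(d₂)
   = 430.5610·0.972437 − 287.8268·0.959932·0.952603 = 155.494733
B₀ = V₀ − E₀ = 430.5610 − 155.494733 = 275.066267
spread = −(1/T)·ln(B₀/D) − r = −(1/0.5996)·ln(275.066267/287.8268) − 0.0682 = 0.00742854

spread=0.0074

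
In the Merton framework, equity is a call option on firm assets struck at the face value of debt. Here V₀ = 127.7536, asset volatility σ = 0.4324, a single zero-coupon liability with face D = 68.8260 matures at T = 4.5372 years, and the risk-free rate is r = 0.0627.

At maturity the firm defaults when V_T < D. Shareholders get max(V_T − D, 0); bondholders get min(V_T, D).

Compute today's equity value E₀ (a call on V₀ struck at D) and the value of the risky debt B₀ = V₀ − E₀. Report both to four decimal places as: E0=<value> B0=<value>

E0=82.0292 B0=45.7244

d₁ = [ln(V₀/D) + (r + σ²/2)T] / (σ√T)
   = [ln(127.7536/68.8260) + (0.0627 + 0.5·0.4324²)·4.5372] / (0.4324·√4.5372)
   = [0.618522 + 0.708642] / 0.921042 = 1.440937
d₂ = d₁ − σ√T = 1.440937 − 0.921042 = 0.519894
N(d₁) = 0.925199,  N(d₂) = 0.698431,  e^(−rT) = 0.752404
E₀ = V₀·N(d₁) − D·e^(−rT)·N(d₂)
   = 127.7536·0.925199 − 68.8260·0.752404·0.698431 = 82.029249
B₀ = V₀ − E₀ = 127.7536 − 82.029249 = 45.724351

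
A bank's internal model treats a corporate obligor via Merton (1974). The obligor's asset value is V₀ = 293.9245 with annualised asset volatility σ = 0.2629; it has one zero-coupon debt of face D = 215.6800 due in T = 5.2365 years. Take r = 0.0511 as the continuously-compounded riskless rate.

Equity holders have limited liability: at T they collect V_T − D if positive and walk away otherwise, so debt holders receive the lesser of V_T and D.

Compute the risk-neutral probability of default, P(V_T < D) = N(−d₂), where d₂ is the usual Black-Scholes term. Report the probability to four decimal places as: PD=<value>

d₁ = [ln(V₀/D) + (r + σ²/2)T] / (σ√T)
   = [ln(293.9245/215.6800) + (0.0511 + 0.5·0.2629²)·5.2365] / (0.2629·√5.2365)
   = [0.309527 + 0.448549] / 0.601605 = 1.260091
d₂ = d₁ − σ√T = 1.260091 − 0.601605 = 0.658486
risk-neutral PD = N(−d₂) = N(-0.658486) = 0.255113

PD=0.2551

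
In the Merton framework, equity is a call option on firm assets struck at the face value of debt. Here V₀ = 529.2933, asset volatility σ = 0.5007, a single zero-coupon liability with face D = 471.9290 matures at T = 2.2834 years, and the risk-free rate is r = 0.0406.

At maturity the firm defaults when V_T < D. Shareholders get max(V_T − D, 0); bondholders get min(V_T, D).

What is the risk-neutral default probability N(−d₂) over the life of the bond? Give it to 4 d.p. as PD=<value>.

PD=0.5415

d₁ = [ln(V₀/D) + (r + σ²/2)T] / (σ√T)
   = [ln(529.2933/471.9290) + (0.0406 + 0.5·0.5007²)·2.2834] / (0.5007·√2.2834)
   = [0.114714 + 0.378931] / 0.756604 = 0.652448
d₂ = d₁ − σ√T = 0.652448 − 0.756604 = -0.104156
risk-neutral PD = N(−d₂) = N(0.104156) = 0.541477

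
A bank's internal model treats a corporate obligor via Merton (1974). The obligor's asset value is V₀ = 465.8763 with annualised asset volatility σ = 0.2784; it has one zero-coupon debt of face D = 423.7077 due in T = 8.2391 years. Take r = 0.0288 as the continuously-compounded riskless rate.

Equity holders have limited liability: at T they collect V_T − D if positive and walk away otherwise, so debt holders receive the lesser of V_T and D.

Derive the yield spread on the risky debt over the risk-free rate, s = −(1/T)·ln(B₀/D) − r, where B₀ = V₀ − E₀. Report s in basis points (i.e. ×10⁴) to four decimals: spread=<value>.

spread=277.4706

d₁ = [ln(V₀/D) + (r + σ²/2)T] / (σ√T)
   = [ln(465.8763/423.7077) + (0.0288 + 0.5·0.2784²)·8.2391] / (0.2784·√8.2391)
   = [0.094876 + 0.556578] / 0.799115 = 0.815220
d₂ = d₁ − σ√T = 0.815220 − 0.799115 = 0.016106
N(d₁) = 0.792527,  N(d₂) = 0.506425,  e^(−rT) = 0.788766
E₀ = V₀·N(d₁) − D·e^(−rT)·N(d₂)
   = 465.8763·0.792527 − 423.7077·0.788766·0.506425 = 199.969215
B₀ = V₀ − E₀ = 465.8763 − 199.969215 = 265.907085
spread = −(1/T)·ln(B₀/D) − r = −(1/8.2391)·ln(265.907085/423.7077) − 0.0288 = 0.02774706
in basis points: 0.02774706 × 10⁴ = 277.4706 bp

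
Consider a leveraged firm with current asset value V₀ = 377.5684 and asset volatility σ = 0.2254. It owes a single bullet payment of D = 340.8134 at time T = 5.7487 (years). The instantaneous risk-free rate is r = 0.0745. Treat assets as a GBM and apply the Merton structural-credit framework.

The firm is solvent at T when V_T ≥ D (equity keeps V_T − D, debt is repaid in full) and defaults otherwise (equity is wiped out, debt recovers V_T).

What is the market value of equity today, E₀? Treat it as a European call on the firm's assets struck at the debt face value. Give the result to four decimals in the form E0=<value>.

E0=168.6690

d₁ = [ln(V₀/D) + (r + σ²/2)T] / (σ√T)
   = [ln(377.5684/340.8134) + (0.0745 + 0.5·0.2254²)·5.7487] / (0.2254·√5.7487)
   = [0.102417 + 0.574310] / 0.540429 = 1.252202
d₂ = d₁ − σ√T = 1.252202 − 0.540429 = 0.711773
N(d₁) = 0.894752,  N(d₂) = 0.761697,  e^(−rT) = 0.651630
E₀ = V₀·N(d₁) − D·e^(−rT)·N(d₂)
   = 377.5684·0.894752 − 340.8134·0.651630·0.761697 = 168.669034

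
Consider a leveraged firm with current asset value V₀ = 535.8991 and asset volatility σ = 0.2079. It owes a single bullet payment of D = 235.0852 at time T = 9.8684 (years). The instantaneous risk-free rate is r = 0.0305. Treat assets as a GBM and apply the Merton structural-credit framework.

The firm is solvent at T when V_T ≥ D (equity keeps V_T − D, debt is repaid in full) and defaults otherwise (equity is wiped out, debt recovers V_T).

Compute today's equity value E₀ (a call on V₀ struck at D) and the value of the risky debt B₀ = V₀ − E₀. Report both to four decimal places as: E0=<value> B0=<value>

E0=365.2309 B0=170.6682

d₁ = [ln(V₀/D) + (r + σ²/2)T] / (σ√T)
   = [ln(535.8991/235.0852) + (0.0305 + 0.5·0.2079²)·9.8684] / (0.2079·√9.8684)
   = [0.823998 + 0.514254] / 0.653097 = 2.049085
d₂ = d₁ − σ√T = 2.049085 − 0.653097 = 1.395988
N(d₁) = 0.979773,  N(d₂) = 0.918641,  e^(−rT) = 0.740088
E₀ = V₀·N(d₁) − D·e^(−rT)·N(d₂)
   = 535.8991·0.979773 − 235.0852·0.740088·0.918641 = 365.230948
B₀ = V₀ − E₀ = 535.8991 − 365.230948 = 170.668152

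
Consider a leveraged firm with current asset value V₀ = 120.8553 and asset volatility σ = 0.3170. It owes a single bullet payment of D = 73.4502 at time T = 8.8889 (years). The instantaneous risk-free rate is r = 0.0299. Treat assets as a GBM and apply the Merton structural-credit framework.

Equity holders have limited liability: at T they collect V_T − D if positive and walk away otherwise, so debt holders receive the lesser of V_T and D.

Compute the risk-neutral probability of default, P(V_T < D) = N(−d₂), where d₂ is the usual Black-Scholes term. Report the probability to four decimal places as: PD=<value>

d₁ = [ln(V₀/D) + (r + σ²/2)T] / (σ√T)
   = [ln(120.8553/73.4502) + (0.0299 + 0.5·0.3170²)·8.8889] / (0.3170·√8.8889)
   = [0.497986 + 0.712396] / 0.945112 = 1.280677
d₂ = d₁ − σ√T = 1.280677 − 0.945112 = 0.335565
risk-neutral PD = N(−d₂) = N(-0.335565) = 0.368600

PD=0.3686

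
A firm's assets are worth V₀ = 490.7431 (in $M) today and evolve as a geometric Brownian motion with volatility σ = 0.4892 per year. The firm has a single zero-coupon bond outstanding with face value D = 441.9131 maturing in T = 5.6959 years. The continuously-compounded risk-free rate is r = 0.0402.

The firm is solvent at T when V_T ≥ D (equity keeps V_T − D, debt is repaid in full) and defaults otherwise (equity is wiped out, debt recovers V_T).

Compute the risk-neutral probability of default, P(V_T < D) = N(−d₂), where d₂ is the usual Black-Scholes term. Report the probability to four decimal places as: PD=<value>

PD=0.6171

d₁ = [ln(V₀/D) + (r + σ²/2)T] / (σ√T)
   = [ln(490.7431/441.9131) + (0.0402 + 0.5·0.4892²)·5.6959] / (0.4892·√5.6959)
   = [0.104808 + 0.910537] / 1.167529 = 0.869653
d₂ = d₁ − σ√T = 0.869653 − 1.167529 = -0.297876
risk-neutral PD = N(−d₂) = N(0.297876) = 0.617101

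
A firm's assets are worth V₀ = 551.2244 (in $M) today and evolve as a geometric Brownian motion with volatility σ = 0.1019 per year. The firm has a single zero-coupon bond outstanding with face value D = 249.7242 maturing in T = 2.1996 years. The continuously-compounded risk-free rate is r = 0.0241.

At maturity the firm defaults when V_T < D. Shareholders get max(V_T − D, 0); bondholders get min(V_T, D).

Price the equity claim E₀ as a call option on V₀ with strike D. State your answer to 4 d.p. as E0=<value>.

E0=314.3934

d₁ = [ln(V₀/D) + (r + σ²/2)T] / (σ√T)
   = [ln(551.2244/249.7242) + (0.0241 + 0.5·0.1019²)·2.1996] / (0.1019·√2.1996)
   = [0.791785 + 0.064430] / 0.151128 = 5.665482
d₂ = d₁ − σ√T = 5.665482 − 0.151128 = 5.514354
N(d₁) = 1.000000,  N(d₂) = 1.000000,  e^(−rT) = 0.948370
E₀ = V₀·N(d₁) − D·e^(−rT)·N(d₂)
   = 551.2244·1.000000 − 249.7242·0.948370·1.000000 = 314.393414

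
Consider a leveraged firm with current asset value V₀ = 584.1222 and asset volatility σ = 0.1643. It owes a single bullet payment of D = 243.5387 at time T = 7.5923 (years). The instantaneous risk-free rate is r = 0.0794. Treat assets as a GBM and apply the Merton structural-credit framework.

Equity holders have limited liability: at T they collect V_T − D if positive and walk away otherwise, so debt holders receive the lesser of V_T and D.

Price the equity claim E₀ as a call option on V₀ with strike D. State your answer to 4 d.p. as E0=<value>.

d₁ = [ln(V₀/D) + (r + σ²/2)T] / (σ√T)
   = [ln(584.1222/243.5387) + (0.0794 + 0.5·0.1643²)·7.5923] / (0.1643·√7.5923)
   = [0.874834 + 0.705304] / 0.452714 = 3.490365
d₂ = d₁ − σ√T = 3.490365 − 0.452714 = 3.037650
N(d₁) = 0.999759,  N(d₂) = 0.998808,  e^(−rT) = 0.547261
E₀ = V₀·N(d₁) − D·e^(−rT)·N(d₂)
   = 584.1222·0.999759 − 243.5387·0.547261·0.998808 = 450.860868

E0=450.8609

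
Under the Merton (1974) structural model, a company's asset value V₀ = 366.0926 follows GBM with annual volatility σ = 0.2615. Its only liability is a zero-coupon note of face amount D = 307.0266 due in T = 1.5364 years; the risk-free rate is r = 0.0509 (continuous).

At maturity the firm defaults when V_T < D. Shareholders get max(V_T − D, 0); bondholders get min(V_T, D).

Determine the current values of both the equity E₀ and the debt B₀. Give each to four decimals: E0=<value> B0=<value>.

E0=94.9802 B0=271.1124

d₁ = [ln(V₀/D) + (r + σ²/2)T] / (σ√T)
   = [ln(366.0926/307.0266) + (0.0509 + 0.5·0.2615²)·1.5364] / (0.2615·√1.5364)
   = [0.175952 + 0.130734] / 0.324133 = 0.946172
d₂ = d₁ − σ√T = 0.946172 − 0.324133 = 0.622038
N(d₁) = 0.827970,  N(d₂) = 0.733042,  e^(−rT) = 0.924777
E₀ = V₀·N(d₁) − D·e^(−rT)·N(d₂)
   = 366.0926·0.827970 − 307.0266·0.924777·0.733042 = 94.980178
B₀ = V₀ − E₀ = 366.0926 − 94.980178 = 271.112422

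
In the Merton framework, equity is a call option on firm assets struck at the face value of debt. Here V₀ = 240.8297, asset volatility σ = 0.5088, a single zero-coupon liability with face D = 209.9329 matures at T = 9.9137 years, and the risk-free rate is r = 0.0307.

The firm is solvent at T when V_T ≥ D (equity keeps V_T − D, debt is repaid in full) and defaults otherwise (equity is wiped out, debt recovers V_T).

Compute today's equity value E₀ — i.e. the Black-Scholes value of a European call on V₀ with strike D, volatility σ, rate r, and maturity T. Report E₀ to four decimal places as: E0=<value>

E0=160.5140

d₁ = [ln(V₀/D) + (r + σ²/2)T] / (σ√T)
   = [ln(240.8297/209.9329) + (0.0307 + 0.5·0.5088²)·9.9137] / (0.5088·√9.9137)
   = [0.137302 + 1.587567] / 1.602009 = 1.076691
d₂ = d₁ − σ√T = 1.076691 − 1.602009 = -0.525318
N(d₁) = 0.859191,  N(d₂) = 0.299681,  e^(−rT) = 0.737602
E₀ = V₀·N(d₁) − D·e^(−rT)·N(d₂)
   = 240.8297·0.859191 − 209.9329·0.737602·0.299681 = 160.513970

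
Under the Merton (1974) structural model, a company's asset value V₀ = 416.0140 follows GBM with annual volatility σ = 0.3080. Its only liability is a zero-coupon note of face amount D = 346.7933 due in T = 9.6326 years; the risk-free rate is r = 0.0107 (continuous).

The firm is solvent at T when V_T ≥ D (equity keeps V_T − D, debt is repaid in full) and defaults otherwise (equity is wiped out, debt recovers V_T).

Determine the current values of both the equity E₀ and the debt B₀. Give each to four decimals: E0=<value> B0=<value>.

E0=190.8780 B0=225.1360

d₁ = [ln(V₀/D) + (r + σ²/2)T] / (σ√T)
   = [ln(416.0140/346.7933) + (0.0107 + 0.5·0.3080²)·9.6326] / (0.3080·√9.6326)
   = [0.181990 + 0.559962] / 0.955922 = 0.776164
d₂ = d₁ − σ√T = 0.776164 − 0.955922 = -0.179758
N(d₁) = 0.781174,  N(d₂) = 0.428671,  e^(−rT) = 0.902065
E₀ = V₀·N(d₁) − D·e^(−rT)·N(d₂)
   = 416.0140·0.781174 − 346.7933·0.902065·0.428671 = 190.878031
B₀ = V₀ − E₀ = 416.0140 − 190.878031 = 225.135969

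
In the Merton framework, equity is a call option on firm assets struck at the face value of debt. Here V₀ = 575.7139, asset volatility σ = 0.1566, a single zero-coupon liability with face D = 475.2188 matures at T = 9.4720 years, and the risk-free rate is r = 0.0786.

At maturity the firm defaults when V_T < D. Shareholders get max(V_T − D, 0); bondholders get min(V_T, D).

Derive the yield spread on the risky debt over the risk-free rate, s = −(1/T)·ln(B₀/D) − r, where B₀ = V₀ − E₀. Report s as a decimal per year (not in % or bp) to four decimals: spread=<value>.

d₁ = [ln(V₀/D) + (r + σ²/2)T] / (σ√T)
   = [ln(575.7139/475.2188) + (0.0786 + 0.5·0.1566²)·9.4720] / (0.1566·√9.4720)
   = [0.191836 + 0.860643] / 0.481962 = 2.183738
d₂ = d₁ − σ√T = 2.183738 − 0.481962 = 1.701776
N(d₁) = 0.985509,  N(d₂) = 0.955601,  e^(−rT) = 0.474972
E₀ = V₀·N(d₁) − D·e^(−rT)·N(d₂)
   = 575.7139·0.985509 − 475.2188·0.474972·0.955601 = 351.677172
B₀ = V₀ − E₀ = 575.7139 − 351.677172 = 224.036728
spread = −(1/T)·ln(B₀/D) − r = −(1/9.4720)·ln(224.036728/475.2188) − 0.0786 = 0.00078823

spread=0.0008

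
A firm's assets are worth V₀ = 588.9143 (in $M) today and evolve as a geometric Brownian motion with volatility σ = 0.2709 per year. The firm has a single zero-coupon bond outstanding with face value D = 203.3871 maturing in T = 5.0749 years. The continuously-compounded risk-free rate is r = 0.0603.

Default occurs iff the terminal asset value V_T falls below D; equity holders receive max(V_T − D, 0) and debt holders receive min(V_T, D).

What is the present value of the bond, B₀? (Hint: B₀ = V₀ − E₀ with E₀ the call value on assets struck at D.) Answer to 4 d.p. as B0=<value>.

B0=149.0162

d₁ = [ln(V₀/D) + (r + σ²/2)T] / (σ√T)
   = [ln(588.9143/203.3871) + (0.0603 + 0.5·0.2709²)·5.0749] / (0.2709·√5.0749)
   = [1.063170 + 0.492232] / 0.610271 = 2.548706
d₂ = d₁ − σ√T = 2.548706 − 0.610271 = 1.938435
N(d₁) = 0.994594,  N(d₂) = 0.973715,  e^(−rT) = 0.736374
E₀ = V₀·N(d₁) − D·e^(−rT)·N(d₂)
   = 588.9143·0.994594 − 203.3871·0.736374·0.973715 = 439.898150
B₀ = V₀ − E₀ = 588.9143 − 439.898150 = 149.016150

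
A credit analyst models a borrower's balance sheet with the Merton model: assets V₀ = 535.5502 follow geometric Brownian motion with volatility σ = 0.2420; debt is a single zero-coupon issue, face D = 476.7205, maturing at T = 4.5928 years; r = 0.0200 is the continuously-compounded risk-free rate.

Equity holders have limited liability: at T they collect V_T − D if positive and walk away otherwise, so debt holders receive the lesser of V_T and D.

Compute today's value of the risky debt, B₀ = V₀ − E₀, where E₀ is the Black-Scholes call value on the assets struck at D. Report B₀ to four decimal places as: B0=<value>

B0=378.2523

d₁ = [ln(V₀/D) + (r + σ²/2)T] / (σ√T)
   = [ln(535.5502/476.7205) + (0.0200 + 0.5·0.2420²)·4.5928] / (0.2420·√4.5928)
   = [0.116364 + 0.226342] / 0.518626 = 0.660797
d₂ = d₁ − σ√T = 0.660797 − 0.518626 = 0.142172
N(d₁) = 0.745629,  N(d₂) = 0.556528,  e^(−rT) = 0.912237
E₀ = V₀·N(d₁) − D·e^(−rT)·N(d₂)
   = 535.5502·0.745629 − 476.7205·0.912237·0.556528 = 157.297876
B₀ = V₀ − E₀ = 535.5502 − 157.297876 = 378.252324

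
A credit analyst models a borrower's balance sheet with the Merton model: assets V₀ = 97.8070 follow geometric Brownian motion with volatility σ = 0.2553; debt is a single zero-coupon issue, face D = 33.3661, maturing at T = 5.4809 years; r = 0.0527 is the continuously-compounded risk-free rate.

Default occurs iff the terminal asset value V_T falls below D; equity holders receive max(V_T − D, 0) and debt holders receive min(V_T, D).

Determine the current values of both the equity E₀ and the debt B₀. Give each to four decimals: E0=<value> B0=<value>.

d₁ = [ln(V₀/D) + (r + σ²/2)T] / (σ√T)
   = [ln(97.8070/33.3661) + (0.0527 + 0.5·0.2553²)·5.4809] / (0.2553·√5.4809)
   = [1.075456 + 0.467461] / 0.597691 = 2.581462
d₂ = d₁ − σ√T = 2.581462 − 0.597691 = 1.983770
N(d₁) = 0.995081,  N(d₂) = 0.976359,  e^(−rT) = 0.749129
E₀ = V₀·N(d₁) − D·e^(−rT)·N(d₂)
   = 97.8070·0.995081 − 33.3661·0.749129·0.976359 = 72.921256
B₀ = V₀ − E₀ = 97.8070 − 72.921256 = 24.885744

E0=72.9213 B0=24.8857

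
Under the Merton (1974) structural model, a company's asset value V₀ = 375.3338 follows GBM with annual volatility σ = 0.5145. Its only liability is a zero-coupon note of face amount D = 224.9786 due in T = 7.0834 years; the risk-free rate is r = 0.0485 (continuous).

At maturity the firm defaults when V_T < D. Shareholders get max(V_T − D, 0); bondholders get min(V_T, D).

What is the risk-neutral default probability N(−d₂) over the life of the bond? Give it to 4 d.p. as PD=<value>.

d₁ = [ln(V₀/D) + (r + σ²/2)T] / (σ√T)
   = [ln(375.3338/224.9786) + (0.0485 + 0.5·0.5145²)·7.0834] / (0.5145·√7.0834)
   = [0.511810 + 1.281069] / 1.369324 = 1.309317
d₂ = d₁ − σ√T = 1.309317 − 1.369324 = -0.060007
risk-neutral PD = N(−d₂) = N(0.060007) = 0.523925

PD=0.5239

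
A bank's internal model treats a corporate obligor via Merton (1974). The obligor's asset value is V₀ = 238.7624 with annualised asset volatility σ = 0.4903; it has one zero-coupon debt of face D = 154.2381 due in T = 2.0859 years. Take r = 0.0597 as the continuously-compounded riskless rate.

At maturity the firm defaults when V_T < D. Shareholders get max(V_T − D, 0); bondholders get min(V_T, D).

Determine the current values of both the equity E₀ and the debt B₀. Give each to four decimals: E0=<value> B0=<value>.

E0=117.5634 B0=121.1990

d₁ = [ln(V₀/D) + (r + σ²/2)T] / (σ√T)
   = [ln(238.7624/154.2381) + (0.0597 + 0.5·0.4903²)·2.0859] / (0.4903·√2.0859)
   = [0.436971 + 0.375247] / 0.708123 = 1.147002
d₂ = d₁ − σ√T = 1.147002 − 0.708123 = 0.438879
N(d₁) = 0.874310,  N(d₂) = 0.669626,  e^(−rT) = 0.882913
E₀ = V₀·N(d₁) − D·e^(−rT)·N(d₂)
   = 238.7624·0.874310 − 154.2381·0.882913·0.669626 = 117.563421
B₀ = V₀ − E₀ = 238.7624 − 117.563421 = 121.198979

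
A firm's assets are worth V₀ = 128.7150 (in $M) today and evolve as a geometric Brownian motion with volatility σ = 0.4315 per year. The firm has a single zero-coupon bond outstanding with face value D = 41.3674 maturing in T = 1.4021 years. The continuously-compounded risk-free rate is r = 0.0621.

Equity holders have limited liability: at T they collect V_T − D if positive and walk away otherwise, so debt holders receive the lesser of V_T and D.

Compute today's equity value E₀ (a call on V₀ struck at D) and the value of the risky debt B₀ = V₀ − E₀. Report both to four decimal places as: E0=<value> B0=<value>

d₁ = [ln(V₀/D) + (r + σ²/2)T] / (σ√T)
   = [ln(128.7150/41.3674) + (0.0621 + 0.5·0.4315²)·1.4021] / (0.4315·√1.4021)
   = [1.135108 + 0.217600] / 0.510940 = 2.647487
d₂ = d₁ − σ√T = 2.647487 − 0.510940 = 2.136546
N(d₁) = 0.995945,  N(d₂) = 0.983683,  e^(−rT) = 0.916613
E₀ = V₀·N(d₁) − D·e^(−rT)·N(d₂)
   = 128.7150·0.995945 − 41.3674·0.916613·0.983683 = 90.893954
B₀ = V₀ − E₀ = 128.7150 − 90.893954 = 37.821046

E0=90.8940 B0=37.8210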